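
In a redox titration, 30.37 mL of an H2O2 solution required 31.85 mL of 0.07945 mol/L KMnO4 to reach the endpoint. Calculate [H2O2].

n(KMnO4) = 0.07945 x 0.03185 = 0.002530 mol.
From the balanced equation, 2 mol KMnO4 reacts with 5 mol H2O2, so n(H2O2) = 0.002530 x 5/2 = 0.006326 mol.
[H2O2] = 0.006326 / 0.03037 L = 0.208 M.

0.208 M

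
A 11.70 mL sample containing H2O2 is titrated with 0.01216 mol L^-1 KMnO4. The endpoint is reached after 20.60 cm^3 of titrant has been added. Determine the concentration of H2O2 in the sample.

0.0535 M

n(KMnO4) = 0.01216 x 0.02060 = 0.0002505 mol.
From the balanced equation, 2 mol KMnO4 reacts with 5 mol H2O2, so n(H2O2) = 0.0002505 x 5/2 = 0.0006262 mol.
[H2O2] = 0.0006262 / 0.01170 L = 0.0535 M.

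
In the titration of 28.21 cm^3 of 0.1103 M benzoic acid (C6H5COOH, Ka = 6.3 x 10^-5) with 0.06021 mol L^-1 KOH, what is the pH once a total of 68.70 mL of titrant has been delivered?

n(acid) = 0.1103 x 0.02821 = 0.003112 mol; n(KOH) added = 0.06021 x 0.06870 = 0.004136 mol.
Base is in excess by 0.004136 - 0.003112 = 0.001025 mol in a total volume of 0.09691 L.
[OH^-] = 0.001025/0.09691 = 0.01058 M, so pOH = 1.98 and pH = 14.00 - 1.98 = 12.02.

12.02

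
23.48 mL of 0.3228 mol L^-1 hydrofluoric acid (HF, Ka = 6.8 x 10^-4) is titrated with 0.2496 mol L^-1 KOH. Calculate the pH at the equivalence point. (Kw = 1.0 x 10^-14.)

8.16

n(HF) = 0.3228 x 0.02348 = 0.007579 mol; V(KOH) at equivalence = 0.007579/0.2496 = 0.03037 L.
At equivalence all the acid is converted to F-; total volume = 0.02348 + 0.03037 = 0.05385 L, so [F-] = 0.007579/0.05385 = 0.1408 M.
Kb = Kw/Ka = 1.0e-14 / 6.8 x 10^-4 = 1.47e-11.
[OH^-] = sqrt(Kb x [F-]) = sqrt(1.47e-11 x 0.1408) = 1.44e-6 M.
pOH = 5.84, so pH = 14.00 - 5.84 = 8.16.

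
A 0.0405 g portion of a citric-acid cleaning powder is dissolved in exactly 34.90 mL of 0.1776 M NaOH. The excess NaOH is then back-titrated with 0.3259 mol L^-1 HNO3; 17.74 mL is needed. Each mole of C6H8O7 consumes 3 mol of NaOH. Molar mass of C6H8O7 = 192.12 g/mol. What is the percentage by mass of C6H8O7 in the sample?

Total n(NaOH) added = 0.1776 x 0.03490 = 0.006198 mol.
n(HNO3) used = 0.3259 x 0.01774 = 0.005781 mol, which equals the excess n(NaOH).
So n(NaOH) consumed by the sample = 0.006198 - 0.005781 = 0.0004168 mol.
n(C6H8O7) = 0.0004168 / 3 = 0.0001389 mol.
mass C6H8O7 = 0.0001389 x 192.12 = 0.02669 g, so %C6H8O7 = 0.02669/0.0405 x 100 = 65.9%.

65.9%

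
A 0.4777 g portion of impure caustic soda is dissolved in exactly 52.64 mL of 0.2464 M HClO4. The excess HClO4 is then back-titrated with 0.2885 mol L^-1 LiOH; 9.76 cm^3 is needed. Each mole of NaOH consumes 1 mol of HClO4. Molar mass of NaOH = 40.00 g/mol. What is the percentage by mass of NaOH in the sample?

Total n(HClO4) added = 0.2464 x 0.05264 = 0.01297 mol.
n(LiOH) used = 0.2885 x 0.009760 = 0.002816 mol, which equals the excess n(HClO4).
So n(HClO4) consumed by the sample = 0.01297 - 0.002816 = 0.01015 mol.
n(NaOH) = 0.01015 / 1 = 0.01015 mol.
mass NaOH = 0.01015 x 40.00 = 0.4062 g, so %NaOH = 0.4062/0.4777 x 100 = 85.0%.

85.0%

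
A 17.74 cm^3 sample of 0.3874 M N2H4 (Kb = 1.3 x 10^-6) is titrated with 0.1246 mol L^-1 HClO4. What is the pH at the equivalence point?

4.57

n(N2H4) = 0.3874 x 0.01774 = 0.006872 mol; V(HClO4) at equivalence = 0.006872/0.1246 = 0.05516 L.
At equivalence the base is fully converted to N2H5+; total volume = 0.07290 L, so [N2H5+] = 0.006872/0.07290 = 0.09428 M.
Ka(N2H5+) = Kw/Kb = 1.0e-14 / 1.3 x 10^-6 = 7.69e-9.
[H^+] = sqrt(Ka x [N2H5+]) = sqrt(7.69e-9 x 0.09428) = 2.69e-5 M.
pH = -log(2.69e-5) = 4.57.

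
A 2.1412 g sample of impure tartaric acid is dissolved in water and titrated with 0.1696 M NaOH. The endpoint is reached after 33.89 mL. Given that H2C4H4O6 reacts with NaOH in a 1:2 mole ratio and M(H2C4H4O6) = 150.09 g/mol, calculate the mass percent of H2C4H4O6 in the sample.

20.1%

n(NaOH) = 0.1696 x 0.03389 = 0.005748 mol.
n(H2C4H4O6) = 0.005748 / 2 = 0.002874 mol.
mass of H2C4H4O6 = 0.002874 x 150.09 = 0.4313 g.
% purity = 0.4313 / 2.1412 x 100 = 20.1%.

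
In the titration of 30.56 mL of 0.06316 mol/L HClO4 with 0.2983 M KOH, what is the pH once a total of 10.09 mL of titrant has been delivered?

n(acid) = 0.06316 x 0.03056 = 0.001930 mol; n(KOH) added = 0.2983 x 0.01009 = 0.003010 mol.
Base is in excess by 0.003010 - 0.001930 = 0.001080 mol in a total volume of 0.04065 L.
[OH^-] = 0.001080/0.04065 = 0.02656 M, so pOH = 1.58 and pH = 14.00 - 1.58 = 12.42.

12.42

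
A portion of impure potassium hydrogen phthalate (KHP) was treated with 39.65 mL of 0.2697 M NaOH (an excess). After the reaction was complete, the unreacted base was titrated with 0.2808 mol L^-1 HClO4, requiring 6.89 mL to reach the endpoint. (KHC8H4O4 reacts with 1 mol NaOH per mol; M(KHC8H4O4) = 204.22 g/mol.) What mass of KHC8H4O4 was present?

1.79 g

Total n(NaOH) added = 0.2697 x 0.03965 = 0.01069 mol.
n(HClO4) used = 0.2808 x 0.006890 = 0.001935 mol, which equals the excess n(NaOH).
So n(NaOH) consumed by the sample = 0.01069 - 0.001935 = 0.008759 mol.
n(KHC8H4O4) = 0.008759 / 1 = 0.008759 mol.
mass = 0.008759 mol x 204.22 g/mol = 1.79 g.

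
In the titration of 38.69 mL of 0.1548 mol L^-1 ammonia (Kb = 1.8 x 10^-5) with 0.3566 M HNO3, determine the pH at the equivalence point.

5.11

n(NH3) = 0.1548 x 0.03869 = 0.005989 mol; V(HNO3) at equivalence = 0.005989/0.3566 = 0.01680 L.
At equivalence the base is fully converted to NH4+; total volume = 0.05549 L, so [NH4+] = 0.005989/0.05549 = 0.1079 M.
Ka(NH4+) = Kw/Kb = 1.0e-14 / 1.8 x 10^-5 = 5.56e-10.
[H^+] = sqrt(Ka x [NH4+]) = sqrt(5.56e-10 x 0.1079) = 7.74e-6 M.
pH = -log(7.74e-6) = 5.11.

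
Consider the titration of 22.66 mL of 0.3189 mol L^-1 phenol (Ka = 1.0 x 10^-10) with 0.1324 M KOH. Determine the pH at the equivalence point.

11.49

n(C6H5OH) = 0.3189 x 0.02266 = 0.007226 mol; V(KOH) at equivalence = 0.007226/0.1324 = 0.05458 L.
At equivalence all the acid is converted to C6H5O-; total volume = 0.02266 + 0.05458 = 0.07724 L, so [C6H5O-] = 0.007226/0.07724 = 0.09356 M.
Kb = Kw/Ka = 1.0e-14 / 1.0 x 10^-10 = 0.000100.
[OH^-] = sqrt(Kb x [C6H5O-]) = sqrt(0.000100 x 0.09356) = 0.00306 M.
pOH = 2.51, so pH = 14.00 - 2.51 = 11.49.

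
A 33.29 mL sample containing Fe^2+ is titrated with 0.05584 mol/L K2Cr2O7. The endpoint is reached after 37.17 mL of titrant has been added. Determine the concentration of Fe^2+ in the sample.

0.374 M

n(K2Cr2O7) = 0.05584 x 0.03717 = 0.002076 mol.
From the balanced equation, 1 mol K2Cr2O7 reacts with 6 mol Fe^2+, so n(Fe^2+) = 0.002076 x 6/1 = 0.01245 mol.
[Fe^2+] = 0.01245 / 0.03329 L = 0.374 M.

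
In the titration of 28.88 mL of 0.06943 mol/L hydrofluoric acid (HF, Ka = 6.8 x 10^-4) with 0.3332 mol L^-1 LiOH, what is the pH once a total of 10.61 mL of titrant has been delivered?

n(acid) = 0.06943 x 0.02888 = 0.002005 mol; n(LiOH) added = 0.3332 x 0.01061 = 0.003535 mol.
Base is in excess by 0.003535 - 0.002005 = 0.001530 mol in a total volume of 0.03949 L.
[OH^-] = 0.001530/0.03949 = 0.03875 M, so pOH = 1.41 and pH = 14.00 - 1.41 = 12.59.

12.59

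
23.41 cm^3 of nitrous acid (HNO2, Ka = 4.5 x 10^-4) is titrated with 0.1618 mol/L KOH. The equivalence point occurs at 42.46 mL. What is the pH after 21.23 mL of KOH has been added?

21.23 mL is exactly half the equivalence volume (42.46/2), i.e. the half-equivalence point.
There, n(HA) = n(A^-), so pH = pKa = -log(4.5 x 10^-4) = 3.35.

3.35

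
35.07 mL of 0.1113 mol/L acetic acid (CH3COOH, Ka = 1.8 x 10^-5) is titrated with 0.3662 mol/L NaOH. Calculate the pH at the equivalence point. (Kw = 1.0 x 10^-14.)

n(CH3COOH) = 0.1113 x 0.03507 = 0.003903 mol; V(NaOH) at equivalence = 0.003903/0.3662 = 0.01066 L.
At equivalence all the acid is converted to CH3COO-; total volume = 0.03507 + 0.01066 = 0.04573 L, so [CH3COO-] = 0.003903/0.04573 = 0.08536 M.
Kb = Kw/Ka = 1.0e-14 / 1.8 x 10^-5 = 5.56e-10.
[OH^-] = sqrt(Kb x [CH3COO-]) = sqrt(5.56e-10 x 0.08536) = 6.89e-6 M.
pOH = 5.16, so pH = 14.00 - 5.16 = 8.84.

8.84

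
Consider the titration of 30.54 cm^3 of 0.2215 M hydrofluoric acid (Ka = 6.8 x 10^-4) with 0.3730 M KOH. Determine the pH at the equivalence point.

n(HF) = 0.2215 x 0.03054 = 0.006765 mol; V(KOH) at equivalence = 0.006765/0.3730 = 0.01814 L.
At equivalence all the acid is converted to F-; total volume = 0.03054 + 0.01814 = 0.04868 L, so [F-] = 0.006765/0.04868 = 0.1390 M.
Kb = Kw/Ka = 1.0e-14 / 6.8 x 10^-4 = 1.47e-11.
[OH^-] = sqrt(Kb x [F-]) = sqrt(1.47e-11 x 0.1390) = 1.43e-6 M.
pOH = 5.84, so pH = 14.00 - 5.84 = 8.16.

8.16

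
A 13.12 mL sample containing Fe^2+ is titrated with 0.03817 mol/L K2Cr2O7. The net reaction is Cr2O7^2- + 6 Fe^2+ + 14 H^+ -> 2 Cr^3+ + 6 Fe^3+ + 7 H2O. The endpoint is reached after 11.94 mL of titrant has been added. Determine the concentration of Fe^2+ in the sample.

n(K2Cr2O7) = 0.03817 x 0.01194 = 0.0004557 mol.
From the balanced equation, 1 mol K2Cr2O7 reacts with 6 mol Fe^2+, so n(Fe^2+) = 0.0004557 x 6/1 = 0.002734 mol.
[Fe^2+] = 0.002734 / 0.01312 L = 0.208 M.

0.208 M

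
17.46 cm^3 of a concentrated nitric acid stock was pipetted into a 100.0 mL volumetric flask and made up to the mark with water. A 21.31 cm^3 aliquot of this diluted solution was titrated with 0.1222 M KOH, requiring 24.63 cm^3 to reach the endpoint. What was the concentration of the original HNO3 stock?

n(KOH) = 0.1222 x 0.02463 = 0.003010 mol.
n(HNO3) in the aliquot = 0.003010 mol.
[diluted HNO3] = 0.003010 / 0.02131 = 0.1412 M.
Dilution factor = 100.0/17.46 = 5.727, so [stock] = 0.1412 x 5.727 = 0.809 M.

0.809 M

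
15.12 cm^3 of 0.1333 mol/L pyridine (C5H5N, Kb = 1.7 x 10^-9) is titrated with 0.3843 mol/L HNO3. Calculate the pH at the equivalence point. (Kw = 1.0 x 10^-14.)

3.12

n(C5H5N) = 0.1333 x 0.01512 = 0.002015 mol; V(HNO3) at equivalence = 0.002015/0.3843 = 0.005245 L.
At equivalence the base is fully converted to C5H5NH+; total volume = 0.02036 L, so [C5H5NH+] = 0.002015/0.02036 = 0.09897 M.
Ka(C5H5NH+) = Kw/Kb = 1.0e-14 / 1.7 x 10^-9 = 5.88e-6.
[H^+] = sqrt(Ka x [C5H5NH+]) = sqrt(5.88e-6 x 0.09897) = 0.000763 M.
pH = -log(0.000763) = 3.12.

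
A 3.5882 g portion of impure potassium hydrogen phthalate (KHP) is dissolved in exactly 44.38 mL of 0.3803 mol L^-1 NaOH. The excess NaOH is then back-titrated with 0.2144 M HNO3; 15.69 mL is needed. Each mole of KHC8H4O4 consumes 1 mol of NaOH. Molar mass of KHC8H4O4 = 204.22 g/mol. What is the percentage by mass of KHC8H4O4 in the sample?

Total n(NaOH) added = 0.3803 x 0.04438 = 0.01688 mol.
n(HNO3) used = 0.2144 x 0.01569 = 0.003364 mol, which equals the excess n(NaOH).
So n(NaOH) consumed by the sample = 0.01688 - 0.003364 = 0.01351 mol.
n(KHC8H4O4) = 0.01351 / 1 = 0.01351 mol.
mass KHC8H4O4 = 0.01351 x 204.22 = 2.760 g, so %KHC8H4O4 = 2.760/3.5882 x 100 = 76.9%.

76.9%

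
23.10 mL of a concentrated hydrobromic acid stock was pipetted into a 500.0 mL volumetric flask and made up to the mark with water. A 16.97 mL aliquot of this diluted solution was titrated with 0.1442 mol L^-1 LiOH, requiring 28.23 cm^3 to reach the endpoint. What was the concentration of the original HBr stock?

5.19 M

n(LiOH) = 0.1442 x 0.02823 = 0.004071 mol.
n(HBr) in the aliquot = 0.004071 mol.
[diluted HBr] = 0.004071 / 0.01697 = 0.2399 M.
Dilution factor = 500.0/23.10 = 21.65, so [stock] = 0.2399 x 21.65 = 5.19 M.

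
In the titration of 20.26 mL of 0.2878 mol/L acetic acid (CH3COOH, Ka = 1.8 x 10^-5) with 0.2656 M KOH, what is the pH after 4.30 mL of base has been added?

4.13

Initial n(CH3COOH) = 0.2878 x 0.02026 = 0.005831 mol.
n(KOH) added = 0.2656 x 0.004300 = 0.001142 mol, converting that many moles of CH3COOH to CH3COO-.
Remaining n(CH3COOH) = 0.004689 mol; n(CH3COO-) = 0.001142 mol.
By Henderson-Hasselbalch, pH = pKa + log([A^-]/[HA]) = 4.74 + log(0.001142/0.004689) = 4.74 + (-0.61) = 4.13.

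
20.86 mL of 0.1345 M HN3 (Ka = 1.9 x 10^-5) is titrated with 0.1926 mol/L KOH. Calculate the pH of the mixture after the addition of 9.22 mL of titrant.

4.96

Initial n(HN3) = 0.1345 x 0.02086 = 0.002806 mol.
n(KOH) added = 0.1926 x 0.009220 = 0.001776 mol, converting that many moles of HN3 to N3-.
Remaining n(HN3) = 0.001030 mol; n(N3-) = 0.001776 mol.
By Henderson-Hasselbalch, pH = pKa + log([A^-]/[HA]) = 4.72 + log(0.001776/0.001030) = 4.72 + (+0.24) = 4.96.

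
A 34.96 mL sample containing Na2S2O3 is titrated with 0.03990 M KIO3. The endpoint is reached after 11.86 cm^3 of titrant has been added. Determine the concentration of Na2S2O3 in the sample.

n(KIO3) = 0.03990 x 0.01186 = 0.0004732 mol.
From the balanced equation, 1 mol KIO3 reacts with 6 mol Na2S2O3, so n(Na2S2O3) = 0.0004732 x 6/1 = 0.002839 mol.
[Na2S2O3] = 0.002839 / 0.03496 L = 0.0812 M.

0.0812 M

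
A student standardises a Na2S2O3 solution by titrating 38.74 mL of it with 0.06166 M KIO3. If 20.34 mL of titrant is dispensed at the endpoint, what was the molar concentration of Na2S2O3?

n(KIO3) = 0.06166 x 0.02034 = 0.001254 mol.
From the balanced equation, 1 mol KIO3 reacts with 6 mol Na2S2O3, so n(Na2S2O3) = 0.001254 x 6/1 = 0.007525 mol.
[Na2S2O3] = 0.007525 / 0.03874 L = 0.194 M.

0.194 M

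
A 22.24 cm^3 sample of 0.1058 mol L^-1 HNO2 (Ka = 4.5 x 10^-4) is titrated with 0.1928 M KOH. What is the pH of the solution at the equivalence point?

n(HNO2) = 0.1058 x 0.02224 = 0.002353 mol; V(KOH) at equivalence = 0.002353/0.1928 = 0.01220 L.
At equivalence all the acid is converted to NO2-; total volume = 0.02224 + 0.01220 = 0.03444 L, so [NO2-] = 0.002353/0.03444 = 0.06831 M.
Kb = Kw/Ka = 1.0e-14 / 4.5 x 10^-4 = 2.22e-11.
[OH^-] = sqrt(Kb x [NO2-]) = sqrt(2.22e-11 x 0.06831) = 1.23e-6 M.
pOH = 5.91, so pH = 14.00 - 5.91 = 8.09.

8.09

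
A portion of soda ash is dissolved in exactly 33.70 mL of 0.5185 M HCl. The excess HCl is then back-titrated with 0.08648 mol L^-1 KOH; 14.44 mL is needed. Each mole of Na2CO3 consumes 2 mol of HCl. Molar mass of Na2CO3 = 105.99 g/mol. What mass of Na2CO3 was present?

0.860 g

Total n(HCl) added = 0.5185 x 0.03370 = 0.01747 mol.
n(KOH) used = 0.08648 x 0.01444 = 0.001249 mol, which equals the excess n(HCl).
So n(HCl) consumed by the sample = 0.01747 - 0.001249 = 0.01622 mol.
n(Na2CO3) = 0.01622 / 2 = 0.008112 mol.
mass = 0.008112 mol x 105.99 g/mol = 0.860 g.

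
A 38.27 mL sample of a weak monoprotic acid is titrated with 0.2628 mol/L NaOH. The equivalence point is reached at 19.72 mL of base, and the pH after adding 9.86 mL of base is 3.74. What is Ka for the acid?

9.86 mL is half of the equivalence volume, so this is the half-equivalence point where [HA] = [A^-].
At half-equivalence pH = pKa, so pKa = 3.74.
Ka = 10^(-3.74) = 1.8 x 10^-4.

1.8 x 10^-4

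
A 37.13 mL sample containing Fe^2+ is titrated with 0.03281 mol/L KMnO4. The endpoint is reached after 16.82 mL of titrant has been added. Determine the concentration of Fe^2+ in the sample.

0.0743 M

n(KMnO4) = 0.03281 x 0.01682 = 0.0005519 mol.
From the balanced equation, 1 mol KMnO4 reacts with 5 mol Fe^2+, so n(Fe^2+) = 0.0005519 x 5/1 = 0.002759 mol.
[Fe^2+] = 0.002759 / 0.03713 L = 0.0743 M.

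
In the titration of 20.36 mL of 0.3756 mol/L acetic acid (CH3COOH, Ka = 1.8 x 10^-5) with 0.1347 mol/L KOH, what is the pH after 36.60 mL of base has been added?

5.00

Initial n(CH3COOH) = 0.3756 x 0.02036 = 0.007647 mol.
n(KOH) added = 0.1347 x 0.03660 = 0.004930 mol, converting that many moles of CH3COOH to CH3COO-.
Remaining n(CH3COOH) = 0.002717 mol; n(CH3COO-) = 0.004930 mol.
By Henderson-Hasselbalch, pH = pKa + log([A^-]/[HA]) = 4.74 + log(0.004930/0.002717) = 4.74 + (+0.26) = 5.00.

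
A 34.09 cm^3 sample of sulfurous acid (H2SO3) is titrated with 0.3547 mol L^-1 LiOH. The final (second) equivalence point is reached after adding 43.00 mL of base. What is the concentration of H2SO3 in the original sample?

0.224 M

n(LiOH) = 0.3547 x 0.04300 = 0.01525 mol.
At the final (second) equivalence point, 2 mol OH^- react per mol H2SO3, so n(H2SO3) = 0.01525 / 2 = 0.007626 mol.
[H2SO3] = 0.007626 / 0.03409 L = 0.224 M.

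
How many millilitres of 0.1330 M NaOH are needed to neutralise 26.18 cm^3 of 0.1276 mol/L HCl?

n(HCl) = 0.1276 mol/L x 0.02618 L = 0.003341 mol.
At equivalence n(NaOH) = n(HCl) = 0.003341 mol.
V(NaOH) = 0.003341 / 0.1330 = 0.02512 L = 25.1 mL.

25.1 mL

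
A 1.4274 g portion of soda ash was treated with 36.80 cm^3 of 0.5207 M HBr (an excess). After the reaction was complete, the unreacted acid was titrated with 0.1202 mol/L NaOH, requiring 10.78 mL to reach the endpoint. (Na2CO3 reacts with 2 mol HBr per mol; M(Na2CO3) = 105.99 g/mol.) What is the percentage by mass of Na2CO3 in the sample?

66.3%

Total n(HBr) added = 0.5207 x 0.03680 = 0.01916 mol.
n(NaOH) used = 0.1202 x 0.01078 = 0.001296 mol, which equals the excess n(HBr).
So n(HBr) consumed by the sample = 0.01916 - 0.001296 = 0.01787 mol.
n(Na2CO3) = 0.01787 / 2 = 0.008933 mol.
mass Na2CO3 = 0.008933 x 105.99 = 0.9468 g, so %Na2CO3 = 0.9468/1.4274 x 100 = 66.3%.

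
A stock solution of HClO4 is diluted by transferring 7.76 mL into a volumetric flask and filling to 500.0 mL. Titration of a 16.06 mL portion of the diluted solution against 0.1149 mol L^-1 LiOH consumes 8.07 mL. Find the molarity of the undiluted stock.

3.72 M

n(LiOH) = 0.1149 x 0.008070 = 0.0009272 mol.
n(HClO4) in the aliquot = 0.0009272 mol.
[diluted HClO4] = 0.0009272 / 0.01606 = 0.05774 M.
Dilution factor = 500.0/7.760 = 64.43, so [stock] = 0.05774 x 64.43 = 3.72 M.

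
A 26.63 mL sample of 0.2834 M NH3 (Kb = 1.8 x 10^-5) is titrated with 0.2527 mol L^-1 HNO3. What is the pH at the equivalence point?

n(NH3) = 0.2834 x 0.02663 = 0.007547 mol; V(HNO3) at equivalence = 0.007547/0.2527 = 0.02987 L.
At equivalence the base is fully converted to NH4+; total volume = 0.05650 L, so [NH4+] = 0.007547/0.05650 = 0.1336 M.
Ka(NH4+) = Kw/Kb = 1.0e-14 / 1.8 x 10^-5 = 5.56e-10.
[H^+] = sqrt(Ka x [NH4+]) = sqrt(5.56e-10 x 0.1336) = 8.61e-6 M.
pH = -log(8.61e-6) = 5.06.

5.06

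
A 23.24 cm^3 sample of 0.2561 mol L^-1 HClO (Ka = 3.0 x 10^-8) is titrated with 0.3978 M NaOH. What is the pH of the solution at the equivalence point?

n(HClO) = 0.2561 x 0.02324 = 0.005952 mol; V(NaOH) at equivalence = 0.005952/0.3978 = 0.01496 L.
At equivalence all the acid is converted to ClO-; total volume = 0.02324 + 0.01496 = 0.03820 L, so [ClO-] = 0.005952/0.03820 = 0.1558 M.
Kb = Kw/Ka = 1.0e-14 / 3.0 x 10^-8 = 3.33e-7.
[OH^-] = sqrt(Kb x [ClO-]) = sqrt(3.33e-7 x 0.1558) = 0.000228 M.
pOH = 3.64, so pH = 14.00 - 3.64 = 10.36.

10.36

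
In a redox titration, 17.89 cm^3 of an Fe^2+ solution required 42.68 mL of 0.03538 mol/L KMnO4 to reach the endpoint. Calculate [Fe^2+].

0.422 M

n(KMnO4) = 0.03538 x 0.04268 = 0.001510 mol.
From the balanced equation, 1 mol KMnO4 reacts with 5 mol Fe^2+, so n(Fe^2+) = 0.001510 x 5/1 = 0.007550 mol.
[Fe^2+] = 0.007550 / 0.01789 L = 0.422 M.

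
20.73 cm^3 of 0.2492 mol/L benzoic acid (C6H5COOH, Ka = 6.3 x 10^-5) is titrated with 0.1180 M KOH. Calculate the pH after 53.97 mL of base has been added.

n(acid) = 0.2492 x 0.02073 = 0.005166 mol; n(KOH) added = 0.1180 x 0.05397 = 0.006368 mol.
Base is in excess by 0.006368 - 0.005166 = 0.001203 mol in a total volume of 0.07470 L.
[OH^-] = 0.001203/0.07470 = 0.01610 M, so pOH = 1.79 and pH = 14.00 - 1.79 = 12.21.

12.21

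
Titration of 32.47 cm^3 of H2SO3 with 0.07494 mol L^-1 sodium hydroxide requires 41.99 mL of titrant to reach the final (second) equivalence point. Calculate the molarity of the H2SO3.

0.0485 M

n(NaOH) = 0.07494 x 0.04199 = 0.003147 mol.
At the final (second) equivalence point, 2 mol OH^- react per mol H2SO3, so n(H2SO3) = 0.003147 / 2 = 0.001573 mol.
[H2SO3] = 0.001573 / 0.03247 L = 0.0485 M.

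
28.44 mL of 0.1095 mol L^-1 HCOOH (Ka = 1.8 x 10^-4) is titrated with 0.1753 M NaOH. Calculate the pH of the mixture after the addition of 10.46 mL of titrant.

Initial n(HCOOH) = 0.1095 x 0.02844 = 0.003114 mol.
n(NaOH) added = 0.1753 x 0.01046 = 0.001834 mol, converting that many moles of HCOOH to HCOO-.
Remaining n(HCOOH) = 0.001281 mol; n(HCOO-) = 0.001834 mol.
By Henderson-Hasselbalch, pH = pKa + log([A^-]/[HA]) = 3.74 + log(0.001834/0.001281) = 3.74 + (+0.16) = 3.90.

3.90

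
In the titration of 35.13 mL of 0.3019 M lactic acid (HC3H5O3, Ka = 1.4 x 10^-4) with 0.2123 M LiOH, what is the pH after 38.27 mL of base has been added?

Initial n(HC3H5O3) = 0.3019 x 0.03513 = 0.01061 mol.
n(LiOH) added = 0.2123 x 0.03827 = 0.008125 mol, converting that many moles of HC3H5O3 to C3H5O3-.
Remaining n(HC3H5O3) = 0.002481 mol; n(C3H5O3-) = 0.008125 mol.
By Henderson-Hasselbalch, pH = pKa + log([A^-]/[HA]) = 3.85 + log(0.008125/0.002481) = 3.85 + (+0.52) = 4.37.

4.37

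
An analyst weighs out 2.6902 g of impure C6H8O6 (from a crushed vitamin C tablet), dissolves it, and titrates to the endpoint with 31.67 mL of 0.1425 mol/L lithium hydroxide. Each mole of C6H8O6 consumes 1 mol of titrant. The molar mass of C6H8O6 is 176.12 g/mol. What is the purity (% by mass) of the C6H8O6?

29.5%

n(LiOH) = 0.1425 x 0.03167 = 0.004513 mol.
n(C6H8O6) = 0.004513 / 1 = 0.004513 mol.
mass of C6H8O6 = 0.004513 x 176.12 = 0.7948 g.
% purity = 0.7948 / 2.6902 x 100 = 29.5%.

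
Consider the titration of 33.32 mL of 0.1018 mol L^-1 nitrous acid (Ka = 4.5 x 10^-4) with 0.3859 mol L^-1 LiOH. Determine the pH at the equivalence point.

8.13

n(HNO2) = 0.1018 x 0.03332 = 0.003392 mol; V(LiOH) at equivalence = 0.003392/0.3859 = 0.008790 L.
At equivalence all the acid is converted to NO2-; total volume = 0.03332 + 0.008790 = 0.04211 L, so [NO2-] = 0.003392/0.04211 = 0.08055 M.
Kb = Kw/Ka = 1.0e-14 / 4.5 x 10^-4 = 2.22e-11.
[OH^-] = sqrt(Kb x [NO2-]) = sqrt(2.22e-11 x 0.08055) = 1.34e-6 M.
pOH = 5.87, so pH = 14.00 - 5.87 = 8.13.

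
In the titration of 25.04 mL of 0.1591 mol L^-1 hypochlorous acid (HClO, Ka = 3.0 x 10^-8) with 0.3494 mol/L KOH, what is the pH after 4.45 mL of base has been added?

7.33

Initial n(HClO) = 0.1591 x 0.02504 = 0.003984 mol.
n(KOH) added = 0.3494 x 0.004450 = 0.001555 mol, converting that many moles of HClO to ClO-.
Remaining n(HClO) = 0.002429 mol; n(ClO-) = 0.001555 mol.
By Henderson-Hasselbalch, pH = pKa + log([A^-]/[HA]) = 7.52 + log(0.001555/0.002429) = 7.52 + (-0.19) = 7.33.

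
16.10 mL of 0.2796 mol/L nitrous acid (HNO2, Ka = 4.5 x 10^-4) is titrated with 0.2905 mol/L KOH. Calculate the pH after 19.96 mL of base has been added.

n(acid) = 0.2796 x 0.01610 = 0.004502 mol; n(KOH) added = 0.2905 x 0.01996 = 0.005798 mol.
Base is in excess by 0.005798 - 0.004502 = 0.001297 mol in a total volume of 0.03606 L.
[OH^-] = 0.001297/0.03606 = 0.03596 M, so pOH = 1.44 and pH = 14.00 - 1.44 = 12.56.

12.56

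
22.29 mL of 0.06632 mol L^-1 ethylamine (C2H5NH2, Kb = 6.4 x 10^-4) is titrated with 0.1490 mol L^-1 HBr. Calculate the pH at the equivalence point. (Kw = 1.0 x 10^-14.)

6.07

n(C2H5NH2) = 0.06632 x 0.02229 = 0.001478 mol; V(HBr) at equivalence = 0.001478/0.1490 = 0.009921 L.
At equivalence the base is fully converted to C2H5NH3+; total volume = 0.03221 L, so [C2H5NH3+] = 0.001478/0.03221 = 0.04589 M.
Ka(C2H5NH3+) = Kw/Kb = 1.0e-14 / 6.4 x 10^-4 = 1.56e-11.
[H^+] = sqrt(Ka x [C2H5NH3+]) = sqrt(1.56e-11 x 0.04589) = 8.47e-7 M.
pH = -log(8.47e-7) = 6.07.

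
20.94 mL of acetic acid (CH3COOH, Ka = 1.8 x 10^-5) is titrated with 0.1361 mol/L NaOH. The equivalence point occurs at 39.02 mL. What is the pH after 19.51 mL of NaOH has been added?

4.74

19.51 mL is exactly half the equivalence volume (39.02/2), i.e. the half-equivalence point.
There, n(HA) = n(A^-), so pH = pKa = -log(1.8 x 10^-5) = 4.74.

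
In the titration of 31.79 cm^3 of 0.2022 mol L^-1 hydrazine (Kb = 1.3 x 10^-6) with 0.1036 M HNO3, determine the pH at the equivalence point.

n(N2H4) = 0.2022 x 0.03179 = 0.006428 mol; V(HNO3) at equivalence = 0.006428/0.1036 = 0.06205 L.
At equivalence the base is fully converted to N2H5+; total volume = 0.09384 L, so [N2H5+] = 0.006428/0.09384 = 0.06850 M.
Ka(N2H5+) = Kw/Kb = 1.0e-14 / 1.3 x 10^-6 = 7.69e-9.
[H^+] = sqrt(Ka x [N2H5+]) = sqrt(7.69e-9 x 0.06850) = 2.30e-5 M.
pH = -log(2.30e-5) = 4.64.

4.64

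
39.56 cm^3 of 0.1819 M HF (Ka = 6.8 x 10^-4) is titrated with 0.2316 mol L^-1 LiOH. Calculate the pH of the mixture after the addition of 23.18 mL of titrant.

Initial n(HF) = 0.1819 x 0.03956 = 0.007196 mol.
n(LiOH) added = 0.2316 x 0.02318 = 0.005368 mol, converting that many moles of HF to F-.
Remaining n(HF) = 0.001827 mol; n(F-) = 0.005368 mol.
By Henderson-Hasselbalch, pH = pKa + log([A^-]/[HA]) = 3.17 + log(0.005368/0.001827) = 3.17 + (+0.47) = 3.64.

3.64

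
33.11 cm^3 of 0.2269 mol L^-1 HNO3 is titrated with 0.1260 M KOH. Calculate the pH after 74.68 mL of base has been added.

12.25

n(acid) = 0.2269 x 0.03311 = 0.007513 mol; n(KOH) added = 0.1260 x 0.07468 = 0.009410 mol.
Base is in excess by 0.009410 - 0.007513 = 0.001897 mol in a total volume of 0.1078 L.
[OH^-] = 0.001897/0.1078 = 0.01760 M, so pOH = 1.75 and pH = 14.00 - 1.75 = 12.25.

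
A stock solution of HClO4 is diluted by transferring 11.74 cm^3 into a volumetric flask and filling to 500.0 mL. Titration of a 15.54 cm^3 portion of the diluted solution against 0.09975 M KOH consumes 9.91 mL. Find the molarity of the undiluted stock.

n(KOH) = 0.09975 x 0.009910 = 0.0009885 mol.
n(HClO4) in the aliquot = 0.0009885 mol.
[diluted HClO4] = 0.0009885 / 0.01554 = 0.06361 M.
Dilution factor = 500.0/11.74 = 42.59, so [stock] = 0.06361 x 42.59 = 2.71 M.

2.71 M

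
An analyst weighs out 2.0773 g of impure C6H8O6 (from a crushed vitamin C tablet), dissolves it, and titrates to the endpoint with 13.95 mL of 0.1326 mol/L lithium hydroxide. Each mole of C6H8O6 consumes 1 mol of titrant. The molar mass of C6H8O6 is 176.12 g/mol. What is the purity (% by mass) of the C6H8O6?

15.7%

n(LiOH) = 0.1326 x 0.01395 = 0.001850 mol.
n(C6H8O6) = 0.001850 / 1 = 0.001850 mol.
mass of C6H8O6 = 0.001850 x 176.12 = 0.3258 g.
% purity = 0.3258 / 2.0773 x 100 = 15.7%.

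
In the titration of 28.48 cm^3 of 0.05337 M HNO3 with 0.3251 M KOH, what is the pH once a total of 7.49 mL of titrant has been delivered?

n(acid) = 0.05337 x 0.02848 = 0.001520 mol; n(KOH) added = 0.3251 x 0.007490 = 0.002435 mol.
Base is in excess by 0.002435 - 0.001520 = 0.0009150 mol in a total volume of 0.03597 L.
[OH^-] = 0.0009150/0.03597 = 0.02544 M, so pOH = 1.59 and pH = 14.00 - 1.59 = 12.41.

12.41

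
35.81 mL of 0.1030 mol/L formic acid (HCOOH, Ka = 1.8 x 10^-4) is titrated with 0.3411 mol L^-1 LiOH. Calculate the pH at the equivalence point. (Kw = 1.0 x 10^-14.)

8.32

n(HCOOH) = 0.1030 x 0.03581 = 0.003688 mol; V(LiOH) at equivalence = 0.003688/0.3411 = 0.01081 L.
At equivalence all the acid is converted to HCOO-; total volume = 0.03581 + 0.01081 = 0.04662 L, so [HCOO-] = 0.003688/0.04662 = 0.07911 M.
Kb = Kw/Ka = 1.0e-14 / 1.8 x 10^-4 = 5.56e-11.
[OH^-] = sqrt(Kb x [HCOO-]) = sqrt(5.56e-11 x 0.07911) = 2.10e-6 M.
pOH = 5.68, so pH = 14.00 - 5.68 = 8.32.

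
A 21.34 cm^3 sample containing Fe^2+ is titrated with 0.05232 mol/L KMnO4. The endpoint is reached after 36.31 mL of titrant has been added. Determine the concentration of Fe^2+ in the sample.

n(KMnO4) = 0.05232 x 0.03631 = 0.001900 mol.
From the balanced equation, 1 mol KMnO4 reacts with 5 mol Fe^2+, so n(Fe^2+) = 0.001900 x 5/1 = 0.009499 mol.
[Fe^2+] = 0.009499 / 0.02134 L = 0.445 M.

0.445 M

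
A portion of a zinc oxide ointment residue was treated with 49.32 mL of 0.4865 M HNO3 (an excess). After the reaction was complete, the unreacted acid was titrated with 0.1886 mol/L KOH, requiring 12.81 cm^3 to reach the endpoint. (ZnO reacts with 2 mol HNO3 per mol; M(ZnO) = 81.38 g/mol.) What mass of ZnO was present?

0.878 g

Total n(HNO3) added = 0.4865 x 0.04932 = 0.02399 mol.
n(KOH) used = 0.1886 x 0.01281 = 0.002416 mol, which equals the excess n(HNO3).
So n(HNO3) consumed by the sample = 0.02399 - 0.002416 = 0.02158 mol.
n(ZnO) = 0.02158 / 2 = 0.01079 mol.
mass = 0.01079 mol x 81.38 g/mol = 0.878 g.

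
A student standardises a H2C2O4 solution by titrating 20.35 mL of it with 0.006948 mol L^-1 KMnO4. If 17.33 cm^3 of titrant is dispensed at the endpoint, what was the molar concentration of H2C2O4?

n(KMnO4) = 0.006948 x 0.01733 = 0.0001204 mol.
From the balanced equation, 2 mol KMnO4 reacts with 5 mol H2C2O4, so n(H2C2O4) = 0.0001204 x 5/2 = 0.0003010 mol.
[H2C2O4] = 0.0003010 / 0.02035 L = 0.0148 M.

0.0148 M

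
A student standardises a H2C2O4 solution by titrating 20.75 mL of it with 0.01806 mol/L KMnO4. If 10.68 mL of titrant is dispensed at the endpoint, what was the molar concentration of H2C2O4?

n(KMnO4) = 0.01806 x 0.01068 = 0.0001929 mol.
From the balanced equation, 2 mol KMnO4 reacts with 5 mol H2C2O4, so n(H2C2O4) = 0.0001929 x 5/2 = 0.0004822 mol.
[H2C2O4] = 0.0004822 / 0.02075 L = 0.0232 M.

0.0232 M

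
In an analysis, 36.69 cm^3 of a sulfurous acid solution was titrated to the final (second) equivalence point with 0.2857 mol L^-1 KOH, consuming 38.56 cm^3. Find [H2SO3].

n(KOH) = 0.2857 x 0.03856 = 0.01102 mol.
At the final (second) equivalence point, 2 mol OH^- react per mol H2SO3, so n(H2SO3) = 0.01102 / 2 = 0.005508 mol.
[H2SO3] = 0.005508 / 0.03669 L = 0.150 M.

0.150 M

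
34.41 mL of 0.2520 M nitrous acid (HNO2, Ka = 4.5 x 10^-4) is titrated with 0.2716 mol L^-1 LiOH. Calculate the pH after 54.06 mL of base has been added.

n(acid) = 0.2520 x 0.03441 = 0.008671 mol; n(LiOH) added = 0.2716 x 0.05406 = 0.01468 mol.
Base is in excess by 0.01468 - 0.008671 = 0.006011 mol in a total volume of 0.08847 L.
[OH^-] = 0.006011/0.08847 = 0.06795 M, so pOH = 1.17 and pH = 14.00 - 1.17 = 12.83.

12.83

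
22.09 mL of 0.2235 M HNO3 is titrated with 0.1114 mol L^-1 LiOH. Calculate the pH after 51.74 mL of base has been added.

12.05

n(acid) = 0.2235 x 0.02209 = 0.004937 mol; n(LiOH) added = 0.1114 x 0.05174 = 0.005764 mol.
Base is in excess by 0.005764 - 0.004937 = 0.0008267 mol in a total volume of 0.07383 L.
[OH^-] = 0.0008267/0.07383 = 0.01120 M, so pOH = 1.95 and pH = 14.00 - 1.95 = 12.05.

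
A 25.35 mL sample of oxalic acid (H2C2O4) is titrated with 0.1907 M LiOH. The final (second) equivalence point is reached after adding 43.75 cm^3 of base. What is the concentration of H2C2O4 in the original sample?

0.165 M

n(LiOH) = 0.1907 x 0.04375 = 0.008343 mol.
At the final (second) equivalence point, 2 mol OH^- react per mol H2C2O4, so n(H2C2O4) = 0.008343 / 2 = 0.004172 mol.
[H2C2O4] = 0.004172 / 0.02535 L = 0.165 M.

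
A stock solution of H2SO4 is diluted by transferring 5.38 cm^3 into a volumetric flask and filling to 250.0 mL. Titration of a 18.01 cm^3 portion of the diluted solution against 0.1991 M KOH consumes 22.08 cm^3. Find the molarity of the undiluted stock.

n(KOH) = 0.1991 x 0.02208 = 0.004396 mol.
n(H2SO4) in the aliquot = 0.004396 x 1/2 = 0.002198 mol.
[diluted H2SO4] = 0.002198 / 0.01801 = 0.1220 M.
Dilution factor = 250.0/5.380 = 46.47, so [stock] = 0.1220 x 46.47 = 5.67 M.

5.67 M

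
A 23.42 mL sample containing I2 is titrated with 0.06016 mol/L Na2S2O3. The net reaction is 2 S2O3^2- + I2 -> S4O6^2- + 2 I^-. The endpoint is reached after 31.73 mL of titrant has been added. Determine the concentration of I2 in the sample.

n(Na2S2O3) = 0.06016 x 0.03173 = 0.001909 mol.
From the balanced equation, 2 mol Na2S2O3 reacts with 1 mol I2, so n(I2) = 0.001909 x 1/2 = 0.0009544 mol.
[I2] = 0.0009544 / 0.02342 L = 0.0408 M.

0.0408 M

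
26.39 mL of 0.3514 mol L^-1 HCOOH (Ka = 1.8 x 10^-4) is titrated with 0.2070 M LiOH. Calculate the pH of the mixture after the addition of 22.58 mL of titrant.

Initial n(HCOOH) = 0.3514 x 0.02639 = 0.009273 mol.
n(LiOH) added = 0.2070 x 0.02258 = 0.004674 mol, converting that many moles of HCOOH to HCOO-.
Remaining n(HCOOH) = 0.004599 mol; n(HCOO-) = 0.004674 mol.
By Henderson-Hasselbalch, pH = pKa + log([A^-]/[HA]) = 3.74 + log(0.004674/0.004599) = 3.74 + (+0.01) = 3.75.

3.75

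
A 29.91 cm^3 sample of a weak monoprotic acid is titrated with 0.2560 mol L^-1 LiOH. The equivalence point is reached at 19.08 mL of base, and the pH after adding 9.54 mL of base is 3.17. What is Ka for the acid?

6.8 x 10^-4

9.54 mL is half of the equivalence volume, so this is the half-equivalence point where [HA] = [A^-].
At half-equivalence pH = pKa, so pKa = 3.17.
Ka = 10^(-3.17) = 6.8 x 10^-4.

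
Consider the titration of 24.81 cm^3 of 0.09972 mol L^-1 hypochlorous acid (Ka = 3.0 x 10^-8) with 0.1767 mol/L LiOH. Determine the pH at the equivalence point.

10.16

n(HClO) = 0.09972 x 0.02481 = 0.002474 mol; V(LiOH) at equivalence = 0.002474/0.1767 = 0.01400 L.
At equivalence all the acid is converted to ClO-; total volume = 0.02481 + 0.01400 = 0.03881 L, so [ClO-] = 0.002474/0.03881 = 0.06375 M.
Kb = Kw/Ka = 1.0e-14 / 3.0 x 10^-8 = 3.33e-7.
[OH^-] = sqrt(Kb x [ClO-]) = sqrt(3.33e-7 x 0.06375) = 0.000146 M.
pOH = 3.84, so pH = 14.00 - 3.84 = 10.16.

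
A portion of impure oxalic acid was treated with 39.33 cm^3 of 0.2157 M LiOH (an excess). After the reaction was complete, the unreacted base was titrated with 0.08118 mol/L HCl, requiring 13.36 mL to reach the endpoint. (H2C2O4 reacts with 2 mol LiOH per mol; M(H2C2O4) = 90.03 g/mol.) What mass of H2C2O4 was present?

Total n(LiOH) added = 0.2157 x 0.03933 = 0.008483 mol.
n(HCl) used = 0.08118 x 0.01336 = 0.001085 mol, which equals the excess n(LiOH).
So n(LiOH) consumed by the sample = 0.008483 - 0.001085 = 0.007399 mol.
n(H2C2O4) = 0.007399 / 2 = 0.003699 mol.
mass = 0.003699 mol x 90.03 g/mol = 0.333 g.

0.333 g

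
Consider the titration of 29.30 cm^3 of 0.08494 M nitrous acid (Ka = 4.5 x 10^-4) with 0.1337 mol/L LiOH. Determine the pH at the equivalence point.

n(HNO2) = 0.08494 x 0.02930 = 0.002489 mol; V(LiOH) at equivalence = 0.002489/0.1337 = 0.01861 L.
At equivalence all the acid is converted to NO2-; total volume = 0.02930 + 0.01861 = 0.04791 L, so [NO2-] = 0.002489/0.04791 = 0.05194 M.
Kb = Kw/Ka = 1.0e-14 / 4.5 x 10^-4 = 2.22e-11.
[OH^-] = sqrt(Kb x [NO2-]) = sqrt(2.22e-11 x 0.05194) = 1.07e-6 M.
pOH = 5.97, so pH = 14.00 - 5.97 = 8.03.

8.03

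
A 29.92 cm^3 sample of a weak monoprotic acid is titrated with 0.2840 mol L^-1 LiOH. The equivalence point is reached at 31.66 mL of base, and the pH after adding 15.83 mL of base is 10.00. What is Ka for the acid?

1.0 x 10^-10

15.83 mL is half of the equivalence volume, so this is the half-equivalence point where [HA] = [A^-].
At half-equivalence pH = pKa, so pKa = 10.00.
Ka = 10^(-10.00) = 1.0 x 10^-10.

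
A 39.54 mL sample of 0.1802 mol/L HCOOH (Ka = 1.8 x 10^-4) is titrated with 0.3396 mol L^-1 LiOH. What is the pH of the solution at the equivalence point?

n(HCOOH) = 0.1802 x 0.03954 = 0.007125 mol; V(LiOH) at equivalence = 0.007125/0.3396 = 0.02098 L.
At equivalence all the acid is converted to HCOO-; total volume = 0.03954 + 0.02098 = 0.06052 L, so [HCOO-] = 0.007125/0.06052 = 0.1177 M.
Kb = Kw/Ka = 1.0e-14 / 1.8 x 10^-4 = 5.56e-11.
[OH^-] = sqrt(Kb x [HCOO-]) = sqrt(5.56e-11 x 0.1177) = 2.56e-6 M.
pOH = 5.59, so pH = 14.00 - 5.59 = 8.41.

8.41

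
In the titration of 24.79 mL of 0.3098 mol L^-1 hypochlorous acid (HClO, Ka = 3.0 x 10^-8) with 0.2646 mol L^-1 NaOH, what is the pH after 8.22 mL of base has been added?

Initial n(HClO) = 0.3098 x 0.02479 = 0.007680 mol.
n(NaOH) added = 0.2646 x 0.008220 = 0.002175 mol, converting that many moles of HClO to ClO-.
Remaining n(HClO) = 0.005505 mol; n(ClO-) = 0.002175 mol.
By Henderson-Hasselbalch, pH = pKa + log([A^-]/[HA]) = 7.52 + log(0.002175/0.005505) = 7.52 + (-0.40) = 7.12.

7.12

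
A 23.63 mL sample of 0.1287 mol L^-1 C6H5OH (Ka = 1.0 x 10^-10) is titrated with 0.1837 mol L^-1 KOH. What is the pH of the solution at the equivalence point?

n(C6H5OH) = 0.1287 x 0.02363 = 0.003041 mol; V(KOH) at equivalence = 0.003041/0.1837 = 0.01656 L.
At equivalence all the acid is converted to C6H5O-; total volume = 0.02363 + 0.01656 = 0.04019 L, so [C6H5O-] = 0.003041/0.04019 = 0.07568 M.
Kb = Kw/Ka = 1.0e-14 / 1.0 x 10^-10 = 0.000100.
[OH^-] = sqrt(Kb x [C6H5O-]) = sqrt(0.000100 x 0.07568) = 0.00275 M.
pOH = 2.56, so pH = 14.00 - 2.56 = 11.44.

11.44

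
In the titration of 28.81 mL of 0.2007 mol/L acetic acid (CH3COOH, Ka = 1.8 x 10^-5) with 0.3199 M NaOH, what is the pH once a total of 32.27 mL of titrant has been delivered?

n(acid) = 0.2007 x 0.02881 = 0.005782 mol; n(NaOH) added = 0.3199 x 0.03227 = 0.01032 mol.
Base is in excess by 0.01032 - 0.005782 = 0.004541 mol in a total volume of 0.06108 L.
[OH^-] = 0.004541/0.06108 = 0.07435 M, so pOH = 1.13 and pH = 14.00 - 1.13 = 12.87.

12.87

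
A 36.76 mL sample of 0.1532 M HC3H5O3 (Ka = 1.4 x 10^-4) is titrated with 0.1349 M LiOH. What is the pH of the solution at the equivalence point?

8.35

n(HC3H5O3) = 0.1532 x 0.03676 = 0.005632 mol; V(LiOH) at equivalence = 0.005632/0.1349 = 0.04175 L.
At equivalence all the acid is converted to C3H5O3-; total volume = 0.03676 + 0.04175 = 0.07851 L, so [C3H5O3-] = 0.005632/0.07851 = 0.07173 M.
Kb = Kw/Ka = 1.0e-14 / 1.4 x 10^-4 = 7.14e-11.
[OH^-] = sqrt(Kb x [C3H5O3-]) = sqrt(7.14e-11 x 0.07173) = 2.26e-6 M.
pOH = 5.65, so pH = 14.00 - 5.65 = 8.35.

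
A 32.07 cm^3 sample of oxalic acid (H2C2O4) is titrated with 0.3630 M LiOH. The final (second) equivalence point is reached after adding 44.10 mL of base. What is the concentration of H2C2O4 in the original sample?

n(LiOH) = 0.3630 x 0.04410 = 0.01601 mol.
At the final (second) equivalence point, 2 mol OH^- react per mol H2C2O4, so n(H2C2O4) = 0.01601 / 2 = 0.008004 mol.
[H2C2O4] = 0.008004 / 0.03207 L = 0.250 M.

0.250 M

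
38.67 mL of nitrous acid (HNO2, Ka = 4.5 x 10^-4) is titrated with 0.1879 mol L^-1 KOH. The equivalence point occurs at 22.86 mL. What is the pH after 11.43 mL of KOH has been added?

11.43 mL is exactly half the equivalence volume (22.86/2), i.e. the half-equivalence point.
There, n(HA) = n(A^-), so pH = pKa = -log(4.5 x 10^-4) = 3.35.

3.35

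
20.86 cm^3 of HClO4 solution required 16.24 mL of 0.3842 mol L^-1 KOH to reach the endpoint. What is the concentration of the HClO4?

0.299 M

n(KOH) delivered = 0.3842 x 0.01624 = 0.006239 mol.
For a 1:1 reaction, n(HClO4) = 0.006239 mol.
[HClO4] = 0.006239 mol / 0.02086 L = 0.299 M.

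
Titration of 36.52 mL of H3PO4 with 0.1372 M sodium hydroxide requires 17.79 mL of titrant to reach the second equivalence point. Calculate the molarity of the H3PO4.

0.0334 M

n(NaOH) = 0.1372 x 0.01779 = 0.002441 mol.
At the second equivalence point, 2 mol OH^- react per mol H3PO4, so n(H3PO4) = 0.002441 / 2 = 0.001220 mol.
[H3PO4] = 0.001220 / 0.03652 L = 0.0334 M.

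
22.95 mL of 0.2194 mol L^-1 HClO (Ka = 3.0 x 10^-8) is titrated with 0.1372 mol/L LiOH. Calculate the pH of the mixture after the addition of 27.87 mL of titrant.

8.02

Initial n(HClO) = 0.2194 x 0.02295 = 0.005035 mol.
n(LiOH) added = 0.1372 x 0.02787 = 0.003824 mol, converting that many moles of HClO to ClO-.
Remaining n(HClO) = 0.001211 mol; n(ClO-) = 0.003824 mol.
By Henderson-Hasselbalch, pH = pKa + log([A^-]/[HA]) = 7.52 + log(0.003824/0.001211) = 7.52 + (+0.50) = 8.02.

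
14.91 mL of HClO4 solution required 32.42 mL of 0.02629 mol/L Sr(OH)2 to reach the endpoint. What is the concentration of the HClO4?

n(Sr(OH)2) delivered = 0.02629 x 0.03242 = 0.0008523 mol.
The reaction is 2 HClO4 + 1 Sr(OH)2, so n(HClO4) = 0.0008523 x 2/1 = 0.001705 mol.
[HClO4] = 0.001705 mol / 0.01491 L = 0.114 M.

0.114 M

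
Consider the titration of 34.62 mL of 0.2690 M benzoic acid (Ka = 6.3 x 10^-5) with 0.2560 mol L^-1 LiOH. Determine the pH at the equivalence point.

8.66

n(C6H5COOH) = 0.2690 x 0.03462 = 0.009313 mol; V(LiOH) at equivalence = 0.009313/0.2560 = 0.03638 L.
At equivalence all the acid is converted to C6H5COO-; total volume = 0.03462 + 0.03638 = 0.07100 L, so [C6H5COO-] = 0.009313/0.07100 = 0.1312 M.
Kb = Kw/Ka = 1.0e-14 / 6.3 x 10^-5 = 1.59e-10.
[OH^-] = sqrt(Kb x [C6H5COO-]) = sqrt(1.59e-10 x 0.1312) = 4.56e-6 M.
pOH = 5.34, so pH = 14.00 - 5.34 = 8.66.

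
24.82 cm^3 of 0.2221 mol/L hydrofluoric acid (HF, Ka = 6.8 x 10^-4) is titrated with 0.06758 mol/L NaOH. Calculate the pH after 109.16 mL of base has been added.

12.14

n(acid) = 0.2221 x 0.02482 = 0.005513 mol; n(NaOH) added = 0.06758 x 0.1092 = 0.007377 mol.
Base is in excess by 0.007377 - 0.005513 = 0.001865 mol in a total volume of 0.1340 L.
[OH^-] = 0.001865/0.1340 = 0.01392 M, so pOH = 1.86 and pH = 14.00 - 1.86 = 12.14.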